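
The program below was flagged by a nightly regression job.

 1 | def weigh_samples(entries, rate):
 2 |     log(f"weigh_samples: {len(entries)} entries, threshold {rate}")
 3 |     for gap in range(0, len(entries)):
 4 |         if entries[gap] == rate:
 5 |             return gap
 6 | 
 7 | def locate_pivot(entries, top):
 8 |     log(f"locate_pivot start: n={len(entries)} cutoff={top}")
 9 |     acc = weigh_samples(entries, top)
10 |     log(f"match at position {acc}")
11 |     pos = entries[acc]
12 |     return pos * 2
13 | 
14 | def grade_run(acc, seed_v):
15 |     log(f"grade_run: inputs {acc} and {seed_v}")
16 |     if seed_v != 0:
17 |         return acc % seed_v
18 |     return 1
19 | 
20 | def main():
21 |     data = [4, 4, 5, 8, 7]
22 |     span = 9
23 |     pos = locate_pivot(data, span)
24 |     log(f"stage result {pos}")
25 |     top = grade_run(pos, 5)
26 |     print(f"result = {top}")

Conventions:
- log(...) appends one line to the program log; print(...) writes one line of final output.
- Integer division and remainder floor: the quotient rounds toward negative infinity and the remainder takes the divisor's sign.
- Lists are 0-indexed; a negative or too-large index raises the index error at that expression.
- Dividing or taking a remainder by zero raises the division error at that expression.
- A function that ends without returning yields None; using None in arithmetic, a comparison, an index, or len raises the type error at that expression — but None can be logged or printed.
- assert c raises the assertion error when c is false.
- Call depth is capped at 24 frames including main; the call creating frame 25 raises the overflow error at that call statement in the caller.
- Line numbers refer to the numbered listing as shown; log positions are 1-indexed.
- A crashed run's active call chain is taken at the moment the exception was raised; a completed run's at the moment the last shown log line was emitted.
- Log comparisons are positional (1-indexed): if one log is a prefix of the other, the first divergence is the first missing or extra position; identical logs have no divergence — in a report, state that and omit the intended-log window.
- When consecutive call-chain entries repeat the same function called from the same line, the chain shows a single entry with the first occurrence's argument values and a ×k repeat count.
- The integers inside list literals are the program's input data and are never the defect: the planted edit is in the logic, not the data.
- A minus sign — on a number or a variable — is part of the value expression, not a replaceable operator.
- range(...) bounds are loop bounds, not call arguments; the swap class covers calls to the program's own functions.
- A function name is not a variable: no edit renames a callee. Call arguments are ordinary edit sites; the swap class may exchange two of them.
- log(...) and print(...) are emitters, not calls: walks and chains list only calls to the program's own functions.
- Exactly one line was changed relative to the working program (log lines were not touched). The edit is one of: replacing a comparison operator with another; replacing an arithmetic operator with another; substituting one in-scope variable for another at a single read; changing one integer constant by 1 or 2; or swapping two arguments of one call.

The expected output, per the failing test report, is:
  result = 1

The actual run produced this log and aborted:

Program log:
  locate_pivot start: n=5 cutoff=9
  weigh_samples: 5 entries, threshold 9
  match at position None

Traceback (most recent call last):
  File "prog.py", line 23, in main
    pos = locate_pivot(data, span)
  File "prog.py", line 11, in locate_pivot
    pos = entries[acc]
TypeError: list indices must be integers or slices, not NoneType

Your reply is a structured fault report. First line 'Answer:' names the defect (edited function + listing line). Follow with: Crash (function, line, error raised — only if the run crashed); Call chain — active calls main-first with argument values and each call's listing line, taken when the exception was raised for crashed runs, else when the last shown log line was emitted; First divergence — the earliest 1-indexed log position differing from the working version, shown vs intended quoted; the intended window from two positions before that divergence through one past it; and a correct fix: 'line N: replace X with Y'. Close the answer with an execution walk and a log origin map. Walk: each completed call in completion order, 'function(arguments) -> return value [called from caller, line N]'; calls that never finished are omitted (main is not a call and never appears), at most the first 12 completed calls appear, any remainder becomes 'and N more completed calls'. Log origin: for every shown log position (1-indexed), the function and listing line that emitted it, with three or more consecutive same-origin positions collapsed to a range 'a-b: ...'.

Answer: the defect is in main at line 22.
The tell: Position 1 is the first bad log line: 'locate_pivot start: n=5 cutoff=9' should read 'locate_pivot start: n=5 cutoff=8'.
Crash: locate_pivot, line 11, TypeError.
Call chain: main -> locate_pivot([4, 4, 5, 8, 7], 9) (called at line 23).
First divergence: position 1 — shown 'locate_pivot start: n=5 cutoff=9', intended 'locate_pivot start: n=5 cutoff=8'.
Intended log window:
  1: locate_pivot start: n=5 cutoff=8
  2: weigh_samples: 5 entries, threshold 8
Execution walk:
  weigh_samples([4, 4, 5, 8, 7], 9) -> None  [called from locate_pivot, line 9]
Log line origins:
  1: emitted by locate_pivot (line 8)
  2: emitted by weigh_samples (line 2)
  3: emitted by locate_pivot (line 10)
A correct fix: line 22: replace `9` with `8`.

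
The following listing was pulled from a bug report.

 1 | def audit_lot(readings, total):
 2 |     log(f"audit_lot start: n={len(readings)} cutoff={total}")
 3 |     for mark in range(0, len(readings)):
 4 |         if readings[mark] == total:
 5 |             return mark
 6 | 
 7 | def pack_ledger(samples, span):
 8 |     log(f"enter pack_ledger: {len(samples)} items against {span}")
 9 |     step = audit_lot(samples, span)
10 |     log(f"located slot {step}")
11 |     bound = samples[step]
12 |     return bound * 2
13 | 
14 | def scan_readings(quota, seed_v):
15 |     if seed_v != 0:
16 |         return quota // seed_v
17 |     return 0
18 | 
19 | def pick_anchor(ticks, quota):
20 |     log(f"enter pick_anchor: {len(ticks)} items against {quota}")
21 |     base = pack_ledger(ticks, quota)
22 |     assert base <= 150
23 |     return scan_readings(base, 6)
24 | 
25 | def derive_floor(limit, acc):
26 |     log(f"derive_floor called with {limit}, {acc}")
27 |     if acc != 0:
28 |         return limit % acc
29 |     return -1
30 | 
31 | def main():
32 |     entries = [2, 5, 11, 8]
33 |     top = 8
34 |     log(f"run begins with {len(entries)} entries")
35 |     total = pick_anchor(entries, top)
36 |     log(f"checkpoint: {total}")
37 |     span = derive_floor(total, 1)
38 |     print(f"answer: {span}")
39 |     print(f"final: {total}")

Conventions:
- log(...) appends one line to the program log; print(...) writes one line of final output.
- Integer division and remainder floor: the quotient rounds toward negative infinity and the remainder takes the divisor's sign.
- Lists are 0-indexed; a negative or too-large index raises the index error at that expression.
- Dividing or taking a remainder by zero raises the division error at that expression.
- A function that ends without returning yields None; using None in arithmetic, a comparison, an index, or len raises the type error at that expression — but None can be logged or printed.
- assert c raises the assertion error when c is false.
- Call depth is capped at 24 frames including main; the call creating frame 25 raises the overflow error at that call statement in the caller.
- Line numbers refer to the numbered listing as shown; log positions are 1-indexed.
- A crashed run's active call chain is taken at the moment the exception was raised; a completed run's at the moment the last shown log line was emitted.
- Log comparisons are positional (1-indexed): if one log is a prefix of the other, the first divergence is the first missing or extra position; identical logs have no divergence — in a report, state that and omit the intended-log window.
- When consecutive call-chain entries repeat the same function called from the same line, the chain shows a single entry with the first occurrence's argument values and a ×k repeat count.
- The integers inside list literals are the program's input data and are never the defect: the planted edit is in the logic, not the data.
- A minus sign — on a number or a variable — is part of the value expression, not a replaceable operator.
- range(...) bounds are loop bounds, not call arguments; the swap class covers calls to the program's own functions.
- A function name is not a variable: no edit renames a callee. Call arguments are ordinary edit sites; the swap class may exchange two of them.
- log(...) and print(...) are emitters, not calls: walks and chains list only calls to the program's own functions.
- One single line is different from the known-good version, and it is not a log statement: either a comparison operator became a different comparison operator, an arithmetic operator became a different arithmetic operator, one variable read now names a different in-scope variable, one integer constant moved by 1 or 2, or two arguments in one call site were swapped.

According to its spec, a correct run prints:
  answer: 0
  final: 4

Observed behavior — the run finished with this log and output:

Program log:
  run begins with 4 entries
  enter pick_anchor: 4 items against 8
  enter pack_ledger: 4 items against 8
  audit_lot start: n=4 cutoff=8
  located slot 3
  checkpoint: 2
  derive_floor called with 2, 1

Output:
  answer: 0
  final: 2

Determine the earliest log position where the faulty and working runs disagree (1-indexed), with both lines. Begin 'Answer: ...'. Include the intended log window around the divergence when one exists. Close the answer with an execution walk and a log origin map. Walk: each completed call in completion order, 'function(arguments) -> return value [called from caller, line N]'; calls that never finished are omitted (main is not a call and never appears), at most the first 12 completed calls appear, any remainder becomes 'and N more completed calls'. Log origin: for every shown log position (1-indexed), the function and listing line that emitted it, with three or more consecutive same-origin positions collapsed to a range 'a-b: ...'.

Answer: position 6; shown 'checkpoint: 2' vs intended 'checkpoint: 4'.
Intended log window:
  4: audit_lot start: n=4 cutoff=8
  5: located slot 3
  6: checkpoint: 4
  7: derive_floor called with 4, 1
Execution walk:
  audit_lot([2, 5, 11, 8], 8) -> 3  [called from pack_ledger, line 9]
  pack_ledger([2, 5, 11, 8], 8) -> 16  [called from pick_anchor, line 21]
  scan_readings(16, 6) -> 2  [called from pick_anchor, line 23]
  pick_anchor([2, 5, 11, 8], 8) -> 2  [called from main, line 35]
  derive_floor(2, 1) -> 0  [called from main, line 37]
Log line origins:
  1: emitted by main (line 34)
  2: emitted by pick_anchor (line 20)
  3: emitted by pack_ledger (line 8)
  4: emitted by audit_lot (line 2)
  5: emitted by pack_ledger (line 10)
  6: emitted by main (line 36)
  7: emitted by derive_floor (line 26)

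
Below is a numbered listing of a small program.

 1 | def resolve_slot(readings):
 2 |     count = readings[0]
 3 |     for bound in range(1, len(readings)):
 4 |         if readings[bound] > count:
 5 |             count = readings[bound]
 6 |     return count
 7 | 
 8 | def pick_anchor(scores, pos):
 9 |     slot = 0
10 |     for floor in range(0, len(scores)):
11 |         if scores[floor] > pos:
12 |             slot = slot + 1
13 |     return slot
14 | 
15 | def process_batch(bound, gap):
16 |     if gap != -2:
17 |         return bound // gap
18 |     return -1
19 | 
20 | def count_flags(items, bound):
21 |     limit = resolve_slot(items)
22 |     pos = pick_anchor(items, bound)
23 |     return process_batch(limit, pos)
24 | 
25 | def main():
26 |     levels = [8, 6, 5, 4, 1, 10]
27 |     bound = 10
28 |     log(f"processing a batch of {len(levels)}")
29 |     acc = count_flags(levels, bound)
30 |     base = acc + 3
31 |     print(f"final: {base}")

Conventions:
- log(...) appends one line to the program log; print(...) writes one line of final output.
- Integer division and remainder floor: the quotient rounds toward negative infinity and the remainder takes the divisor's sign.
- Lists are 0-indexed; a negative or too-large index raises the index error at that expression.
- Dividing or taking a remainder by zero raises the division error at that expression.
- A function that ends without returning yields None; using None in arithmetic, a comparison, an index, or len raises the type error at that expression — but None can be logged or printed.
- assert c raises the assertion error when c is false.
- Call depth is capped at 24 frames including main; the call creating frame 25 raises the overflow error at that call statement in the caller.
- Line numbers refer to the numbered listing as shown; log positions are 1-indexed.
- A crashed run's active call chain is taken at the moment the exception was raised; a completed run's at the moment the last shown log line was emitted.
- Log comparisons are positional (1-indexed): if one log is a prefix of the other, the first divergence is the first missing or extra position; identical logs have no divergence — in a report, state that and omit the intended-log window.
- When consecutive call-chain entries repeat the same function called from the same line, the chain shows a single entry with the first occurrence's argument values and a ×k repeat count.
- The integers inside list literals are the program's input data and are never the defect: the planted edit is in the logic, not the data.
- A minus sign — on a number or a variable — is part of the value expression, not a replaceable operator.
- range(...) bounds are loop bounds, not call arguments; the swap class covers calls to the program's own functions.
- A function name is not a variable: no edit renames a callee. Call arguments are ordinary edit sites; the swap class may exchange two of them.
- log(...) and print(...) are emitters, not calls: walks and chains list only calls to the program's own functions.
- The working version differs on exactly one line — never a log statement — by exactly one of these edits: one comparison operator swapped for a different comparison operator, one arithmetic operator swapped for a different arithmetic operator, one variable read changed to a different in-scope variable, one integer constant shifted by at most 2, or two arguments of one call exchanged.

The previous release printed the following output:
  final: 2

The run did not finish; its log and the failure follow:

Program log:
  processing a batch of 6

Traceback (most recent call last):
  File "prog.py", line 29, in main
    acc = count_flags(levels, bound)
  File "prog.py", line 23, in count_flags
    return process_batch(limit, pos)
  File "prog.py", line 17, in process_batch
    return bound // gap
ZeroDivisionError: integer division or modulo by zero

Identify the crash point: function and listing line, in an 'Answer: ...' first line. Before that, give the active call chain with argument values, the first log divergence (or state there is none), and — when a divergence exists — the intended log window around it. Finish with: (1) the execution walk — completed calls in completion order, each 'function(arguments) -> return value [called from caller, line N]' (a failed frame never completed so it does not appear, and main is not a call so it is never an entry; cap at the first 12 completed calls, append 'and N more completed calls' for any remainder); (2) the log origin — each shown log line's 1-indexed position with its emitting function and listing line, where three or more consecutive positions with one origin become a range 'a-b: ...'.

Answer: the error was raised in process_batch, line 17.
Core observation: No log line differs; the crash is the first visible symptom.
Call chain: main -> count_flags([8, 6, 5, 4, 1, 10], 10) (called at line 29) -> process_batch(10, 0) (called at line 23).
First divergence: there is none — every log position agrees.
Execution walk:
  resolve_slot([8, 6, 5, 4, 1, 10]) -> 10  [called from count_flags, line 21]
  pick_anchor([8, 6, 5, 4, 1, 10], 10) -> 0  [called from count_flags, line 22]
Log origin:
  1: from main, line 28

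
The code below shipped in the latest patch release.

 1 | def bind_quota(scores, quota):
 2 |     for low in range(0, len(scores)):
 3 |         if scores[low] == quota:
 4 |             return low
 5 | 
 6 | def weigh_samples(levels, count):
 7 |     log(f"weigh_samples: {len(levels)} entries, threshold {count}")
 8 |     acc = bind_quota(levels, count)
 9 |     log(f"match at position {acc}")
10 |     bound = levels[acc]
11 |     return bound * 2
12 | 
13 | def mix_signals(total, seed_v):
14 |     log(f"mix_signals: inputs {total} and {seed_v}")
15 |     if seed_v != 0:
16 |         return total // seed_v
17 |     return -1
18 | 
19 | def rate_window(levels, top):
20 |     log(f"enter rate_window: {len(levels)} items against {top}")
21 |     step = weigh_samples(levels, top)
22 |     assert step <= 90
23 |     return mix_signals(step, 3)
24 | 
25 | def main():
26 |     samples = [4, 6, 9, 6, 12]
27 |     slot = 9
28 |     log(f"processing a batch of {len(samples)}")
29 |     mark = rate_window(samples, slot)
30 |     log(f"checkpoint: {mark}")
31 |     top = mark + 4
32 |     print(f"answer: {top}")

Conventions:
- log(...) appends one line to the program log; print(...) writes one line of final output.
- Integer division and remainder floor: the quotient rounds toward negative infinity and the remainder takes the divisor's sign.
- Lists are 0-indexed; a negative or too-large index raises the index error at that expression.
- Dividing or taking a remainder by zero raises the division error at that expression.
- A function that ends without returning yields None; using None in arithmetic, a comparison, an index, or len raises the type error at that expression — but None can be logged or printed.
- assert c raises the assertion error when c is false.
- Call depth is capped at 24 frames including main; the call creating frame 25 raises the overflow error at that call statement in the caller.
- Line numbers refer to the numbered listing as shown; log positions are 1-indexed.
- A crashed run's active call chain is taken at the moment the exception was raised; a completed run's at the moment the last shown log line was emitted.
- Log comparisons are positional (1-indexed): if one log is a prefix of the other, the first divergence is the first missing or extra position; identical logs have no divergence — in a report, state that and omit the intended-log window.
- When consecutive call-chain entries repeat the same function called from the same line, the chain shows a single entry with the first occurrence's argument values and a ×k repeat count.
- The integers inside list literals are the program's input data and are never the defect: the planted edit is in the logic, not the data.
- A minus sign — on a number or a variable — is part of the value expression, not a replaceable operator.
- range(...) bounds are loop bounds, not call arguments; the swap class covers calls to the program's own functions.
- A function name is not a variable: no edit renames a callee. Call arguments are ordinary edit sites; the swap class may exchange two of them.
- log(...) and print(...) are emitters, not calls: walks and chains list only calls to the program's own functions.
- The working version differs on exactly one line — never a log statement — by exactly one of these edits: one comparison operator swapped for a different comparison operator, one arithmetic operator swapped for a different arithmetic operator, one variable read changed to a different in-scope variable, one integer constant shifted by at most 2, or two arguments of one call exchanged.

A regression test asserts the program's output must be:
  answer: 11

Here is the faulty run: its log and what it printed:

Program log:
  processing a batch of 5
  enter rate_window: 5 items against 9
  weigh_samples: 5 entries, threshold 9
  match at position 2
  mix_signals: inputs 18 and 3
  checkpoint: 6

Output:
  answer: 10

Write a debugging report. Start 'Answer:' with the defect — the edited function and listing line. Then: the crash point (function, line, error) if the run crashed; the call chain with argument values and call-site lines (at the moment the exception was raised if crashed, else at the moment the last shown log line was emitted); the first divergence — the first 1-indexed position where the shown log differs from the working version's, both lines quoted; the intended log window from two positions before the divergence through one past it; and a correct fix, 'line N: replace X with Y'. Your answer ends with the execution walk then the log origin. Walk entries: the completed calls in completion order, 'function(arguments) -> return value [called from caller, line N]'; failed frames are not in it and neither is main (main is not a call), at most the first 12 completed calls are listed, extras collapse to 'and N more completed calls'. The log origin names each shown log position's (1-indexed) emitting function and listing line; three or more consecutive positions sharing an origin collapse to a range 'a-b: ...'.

Answer: the defect is in main at line 31.
Core observation: Log streams are identical — the defect surfaces only in the printed output.
Call chain: main.
First divergence: none — the logs agree in full.
Execution walk:
  bind_quota([4, 6, 9, 6, 12], 9) -> 2  [called from weigh_samples, line 8]
  weigh_samples([4, 6, 9, 6, 12], 9) -> 18  [called from rate_window, line 21]
  mix_signals(18, 3) -> 6  [called from rate_window, line 23]
  rate_window([4, 6, 9, 6, 12], 9) -> 6  [called from main, line 29]
Origin of each log line:
  1: logged in main at line 28
  2: logged in rate_window at line 20
  3: logged in weigh_samples at line 7
  4: logged in weigh_samples at line 9
  5: logged in mix_signals at line 14
  6: logged in main at line 30
A correct fix: line 31: replace `4` with `5`.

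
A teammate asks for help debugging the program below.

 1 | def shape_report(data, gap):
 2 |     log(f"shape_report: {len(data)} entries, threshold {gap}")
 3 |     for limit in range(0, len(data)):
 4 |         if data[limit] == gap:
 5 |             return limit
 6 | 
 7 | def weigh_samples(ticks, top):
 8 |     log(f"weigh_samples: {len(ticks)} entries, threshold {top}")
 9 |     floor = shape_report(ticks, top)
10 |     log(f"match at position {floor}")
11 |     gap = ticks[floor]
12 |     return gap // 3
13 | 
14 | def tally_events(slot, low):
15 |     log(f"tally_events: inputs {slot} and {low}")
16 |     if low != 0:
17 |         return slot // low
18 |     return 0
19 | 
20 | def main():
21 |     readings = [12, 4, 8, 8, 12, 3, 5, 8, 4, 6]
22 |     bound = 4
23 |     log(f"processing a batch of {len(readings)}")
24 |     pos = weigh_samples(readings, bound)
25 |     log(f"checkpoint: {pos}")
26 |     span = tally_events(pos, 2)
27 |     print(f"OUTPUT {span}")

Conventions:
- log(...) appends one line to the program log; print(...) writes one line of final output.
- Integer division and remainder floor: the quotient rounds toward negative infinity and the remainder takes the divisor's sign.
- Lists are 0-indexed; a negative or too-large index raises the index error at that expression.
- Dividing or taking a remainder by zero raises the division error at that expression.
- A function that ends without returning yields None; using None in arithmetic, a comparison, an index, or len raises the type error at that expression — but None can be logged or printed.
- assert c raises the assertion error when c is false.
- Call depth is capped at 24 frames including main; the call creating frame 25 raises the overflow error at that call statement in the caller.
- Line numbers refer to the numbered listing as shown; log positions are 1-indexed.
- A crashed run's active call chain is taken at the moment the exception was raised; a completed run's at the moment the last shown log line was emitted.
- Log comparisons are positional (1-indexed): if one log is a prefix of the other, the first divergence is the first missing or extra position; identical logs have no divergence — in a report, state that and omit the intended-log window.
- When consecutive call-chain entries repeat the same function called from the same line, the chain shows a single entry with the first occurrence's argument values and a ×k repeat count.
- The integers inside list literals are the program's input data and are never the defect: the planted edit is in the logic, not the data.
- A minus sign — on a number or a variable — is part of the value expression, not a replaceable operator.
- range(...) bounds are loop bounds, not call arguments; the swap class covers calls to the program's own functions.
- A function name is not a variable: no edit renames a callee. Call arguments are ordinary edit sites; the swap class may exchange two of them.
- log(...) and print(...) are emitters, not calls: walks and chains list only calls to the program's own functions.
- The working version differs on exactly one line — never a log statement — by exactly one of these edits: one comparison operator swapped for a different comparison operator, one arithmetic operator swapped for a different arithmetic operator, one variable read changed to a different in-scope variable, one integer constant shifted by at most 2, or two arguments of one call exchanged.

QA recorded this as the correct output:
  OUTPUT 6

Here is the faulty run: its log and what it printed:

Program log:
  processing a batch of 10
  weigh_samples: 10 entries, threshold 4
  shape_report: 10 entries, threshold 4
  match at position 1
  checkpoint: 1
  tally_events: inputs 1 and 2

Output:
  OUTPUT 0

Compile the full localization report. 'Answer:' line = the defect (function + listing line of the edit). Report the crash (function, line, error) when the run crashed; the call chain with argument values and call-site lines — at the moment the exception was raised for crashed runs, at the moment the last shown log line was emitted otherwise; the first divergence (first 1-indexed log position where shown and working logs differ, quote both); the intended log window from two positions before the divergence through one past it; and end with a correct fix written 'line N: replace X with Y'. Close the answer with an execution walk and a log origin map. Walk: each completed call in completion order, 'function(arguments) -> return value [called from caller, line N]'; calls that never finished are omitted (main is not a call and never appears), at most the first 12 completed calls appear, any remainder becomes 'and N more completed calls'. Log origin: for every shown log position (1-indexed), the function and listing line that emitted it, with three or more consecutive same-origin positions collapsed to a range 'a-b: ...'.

Answer: the defect is in weigh_samples at line 12.
Core observation: At log position 5 the runs split — shown 'checkpoint: 1', but the working version logs 'checkpoint: 12'.
Call chain: main -> tally_events(1, 2) (called at line 26).
First divergence: position 5 — shown 'checkpoint: 1', intended 'checkpoint: 12'.
Intended log window:
  3: shape_report: 10 entries, threshold 4
  4: match at position 1
  5: checkpoint: 12
  6: tally_events: inputs 12 and 2
Execution walk:
  shape_report([12, 4, 8, 8, 12, 3, 5, 8, 4, 6], 4) -> 1  [called from weigh_samples, line 9]
  weigh_samples([12, 4, 8, 8, 12, 3, 5, 8, 4, 6], 4) -> 1  [called from main, line 24]
  tally_events(1, 2) -> 0  [called from main, line 26]
Origin of each log line:
  1 — main, line 23
  2 — weigh_samples, line 8
  3 — shape_report, line 2
  4 — weigh_samples, line 10
  5 — main, line 25
  6 — tally_events, line 15
A correct fix: line 12: replace `//` with `*`.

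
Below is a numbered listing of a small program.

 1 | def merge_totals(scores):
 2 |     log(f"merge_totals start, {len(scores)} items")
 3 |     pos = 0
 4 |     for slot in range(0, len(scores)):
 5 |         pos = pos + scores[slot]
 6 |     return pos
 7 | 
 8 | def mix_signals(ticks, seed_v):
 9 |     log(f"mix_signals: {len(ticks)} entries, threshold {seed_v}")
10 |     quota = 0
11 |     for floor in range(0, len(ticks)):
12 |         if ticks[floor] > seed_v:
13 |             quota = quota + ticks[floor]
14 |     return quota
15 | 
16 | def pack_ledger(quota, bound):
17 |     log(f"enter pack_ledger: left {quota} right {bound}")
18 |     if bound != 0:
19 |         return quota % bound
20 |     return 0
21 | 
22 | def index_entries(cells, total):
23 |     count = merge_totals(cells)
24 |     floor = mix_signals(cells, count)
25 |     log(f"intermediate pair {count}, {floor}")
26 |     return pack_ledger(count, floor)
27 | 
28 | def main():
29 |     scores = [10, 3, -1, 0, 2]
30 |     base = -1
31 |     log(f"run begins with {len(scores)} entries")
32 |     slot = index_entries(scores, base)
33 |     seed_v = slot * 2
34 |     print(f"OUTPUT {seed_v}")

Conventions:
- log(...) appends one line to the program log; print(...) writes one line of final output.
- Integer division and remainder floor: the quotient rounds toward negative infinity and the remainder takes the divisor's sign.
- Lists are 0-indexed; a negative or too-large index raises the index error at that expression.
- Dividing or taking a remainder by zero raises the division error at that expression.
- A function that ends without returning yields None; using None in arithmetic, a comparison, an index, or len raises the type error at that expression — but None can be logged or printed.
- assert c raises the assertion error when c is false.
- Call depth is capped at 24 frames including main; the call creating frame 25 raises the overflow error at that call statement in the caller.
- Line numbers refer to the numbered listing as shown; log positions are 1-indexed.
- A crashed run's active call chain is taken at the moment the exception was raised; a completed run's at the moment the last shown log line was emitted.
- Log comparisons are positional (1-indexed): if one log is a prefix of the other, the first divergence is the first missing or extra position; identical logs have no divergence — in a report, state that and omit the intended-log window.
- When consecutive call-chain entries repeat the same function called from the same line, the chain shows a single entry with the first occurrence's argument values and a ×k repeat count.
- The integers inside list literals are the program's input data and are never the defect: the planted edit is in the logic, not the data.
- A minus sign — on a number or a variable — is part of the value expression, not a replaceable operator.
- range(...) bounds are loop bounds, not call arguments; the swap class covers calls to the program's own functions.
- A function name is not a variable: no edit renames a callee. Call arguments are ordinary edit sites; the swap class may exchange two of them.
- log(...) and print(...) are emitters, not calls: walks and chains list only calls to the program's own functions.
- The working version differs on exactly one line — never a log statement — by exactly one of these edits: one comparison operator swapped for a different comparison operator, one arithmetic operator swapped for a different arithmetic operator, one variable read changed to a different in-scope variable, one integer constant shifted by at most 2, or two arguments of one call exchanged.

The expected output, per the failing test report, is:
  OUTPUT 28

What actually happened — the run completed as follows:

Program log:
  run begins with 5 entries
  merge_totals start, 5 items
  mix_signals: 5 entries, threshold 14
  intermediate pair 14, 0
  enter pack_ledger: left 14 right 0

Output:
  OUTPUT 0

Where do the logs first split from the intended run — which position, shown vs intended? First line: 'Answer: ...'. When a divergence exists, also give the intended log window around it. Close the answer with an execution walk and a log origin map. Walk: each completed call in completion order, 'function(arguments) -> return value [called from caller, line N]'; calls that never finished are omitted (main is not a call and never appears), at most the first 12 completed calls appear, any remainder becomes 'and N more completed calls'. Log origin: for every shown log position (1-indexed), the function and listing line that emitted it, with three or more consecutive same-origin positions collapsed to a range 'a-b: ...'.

Answer: position 3 — shown 'mix_signals: 5 entries, threshold 14', intended 'mix_signals: 5 entries, threshold -1'.
Intended log window:
  1: run begins with 5 entries
  2: merge_totals start, 5 items
  3: mix_signals: 5 entries, threshold -1
  4: intermediate pair 14, 15
Execution walk:
  merge_totals([10, 3, -1, 0, 2]) -> 14  [called from index_entries, line 23]
  mix_signals([10, 3, -1, 0, 2], 14) -> 0  [called from index_entries, line 24]
  pack_ledger(14, 0) -> 0  [called from index_entries, line 26]
  index_entries([10, 3, -1, 0, 2], -1) -> 0  [called from main, line 32]
Log origin:
  1: from main, line 31
  2: from merge_totals, line 2
  3: from mix_signals, line 9
  4: from index_entries, line 25
  5: from pack_ledger, line 17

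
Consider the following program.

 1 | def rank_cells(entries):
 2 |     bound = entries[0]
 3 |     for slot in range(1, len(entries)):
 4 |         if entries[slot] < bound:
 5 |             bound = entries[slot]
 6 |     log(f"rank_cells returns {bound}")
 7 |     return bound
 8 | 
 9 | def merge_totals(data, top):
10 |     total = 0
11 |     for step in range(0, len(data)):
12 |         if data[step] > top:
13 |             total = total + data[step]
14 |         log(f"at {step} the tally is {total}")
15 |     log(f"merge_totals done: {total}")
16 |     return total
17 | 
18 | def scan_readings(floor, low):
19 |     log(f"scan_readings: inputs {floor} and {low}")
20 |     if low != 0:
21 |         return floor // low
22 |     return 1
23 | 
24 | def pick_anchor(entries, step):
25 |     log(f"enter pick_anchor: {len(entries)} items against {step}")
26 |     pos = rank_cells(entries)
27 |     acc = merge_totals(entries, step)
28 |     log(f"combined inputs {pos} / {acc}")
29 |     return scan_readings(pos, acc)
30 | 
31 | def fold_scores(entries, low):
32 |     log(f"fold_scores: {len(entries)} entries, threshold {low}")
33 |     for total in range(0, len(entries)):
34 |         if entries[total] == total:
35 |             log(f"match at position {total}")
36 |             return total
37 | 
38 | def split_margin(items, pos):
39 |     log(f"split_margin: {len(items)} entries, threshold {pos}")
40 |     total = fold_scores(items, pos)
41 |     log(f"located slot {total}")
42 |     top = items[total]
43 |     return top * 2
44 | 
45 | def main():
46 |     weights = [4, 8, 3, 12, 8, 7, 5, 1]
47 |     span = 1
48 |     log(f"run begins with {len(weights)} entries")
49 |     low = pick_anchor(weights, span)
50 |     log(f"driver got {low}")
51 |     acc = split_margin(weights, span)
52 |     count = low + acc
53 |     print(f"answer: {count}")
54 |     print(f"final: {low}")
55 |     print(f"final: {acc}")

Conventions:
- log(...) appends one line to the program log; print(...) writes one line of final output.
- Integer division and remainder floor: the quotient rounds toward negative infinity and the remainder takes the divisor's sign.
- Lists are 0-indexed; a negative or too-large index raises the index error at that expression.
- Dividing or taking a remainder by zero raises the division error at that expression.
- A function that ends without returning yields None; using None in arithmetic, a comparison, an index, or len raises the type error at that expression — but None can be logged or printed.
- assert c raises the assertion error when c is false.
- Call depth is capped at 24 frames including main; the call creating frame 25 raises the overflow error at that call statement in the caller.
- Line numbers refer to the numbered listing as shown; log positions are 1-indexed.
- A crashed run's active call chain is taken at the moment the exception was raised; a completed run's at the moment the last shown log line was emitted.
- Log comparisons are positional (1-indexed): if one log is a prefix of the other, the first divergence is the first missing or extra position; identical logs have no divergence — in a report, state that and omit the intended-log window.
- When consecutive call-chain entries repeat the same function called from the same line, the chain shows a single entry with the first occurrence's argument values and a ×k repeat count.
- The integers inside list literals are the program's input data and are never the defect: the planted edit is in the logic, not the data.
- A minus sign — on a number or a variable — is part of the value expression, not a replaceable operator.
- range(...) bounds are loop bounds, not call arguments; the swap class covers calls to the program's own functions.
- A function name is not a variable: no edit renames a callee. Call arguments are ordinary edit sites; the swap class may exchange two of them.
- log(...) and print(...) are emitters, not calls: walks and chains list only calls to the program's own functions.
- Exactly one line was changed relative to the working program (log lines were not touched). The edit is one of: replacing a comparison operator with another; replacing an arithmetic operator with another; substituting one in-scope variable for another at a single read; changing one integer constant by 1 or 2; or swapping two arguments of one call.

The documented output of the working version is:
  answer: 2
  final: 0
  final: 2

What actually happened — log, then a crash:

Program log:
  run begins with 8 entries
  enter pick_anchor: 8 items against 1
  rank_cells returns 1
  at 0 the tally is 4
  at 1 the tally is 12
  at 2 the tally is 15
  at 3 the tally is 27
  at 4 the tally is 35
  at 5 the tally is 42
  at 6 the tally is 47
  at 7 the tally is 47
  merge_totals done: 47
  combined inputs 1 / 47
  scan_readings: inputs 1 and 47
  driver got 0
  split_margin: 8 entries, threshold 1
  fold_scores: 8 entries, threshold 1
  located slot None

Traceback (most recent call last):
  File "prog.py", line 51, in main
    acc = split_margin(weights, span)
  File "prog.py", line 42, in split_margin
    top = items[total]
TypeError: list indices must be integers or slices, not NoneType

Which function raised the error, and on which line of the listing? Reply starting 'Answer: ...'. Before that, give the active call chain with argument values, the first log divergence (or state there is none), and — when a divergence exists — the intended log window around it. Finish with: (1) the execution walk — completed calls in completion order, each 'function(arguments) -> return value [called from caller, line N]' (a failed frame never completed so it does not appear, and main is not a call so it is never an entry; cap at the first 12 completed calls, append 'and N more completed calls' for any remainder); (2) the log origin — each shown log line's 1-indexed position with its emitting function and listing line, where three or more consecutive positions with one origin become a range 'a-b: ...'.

Answer: the error was raised in split_margin, line 42.
Key fact: The earliest visible damage is log position 18 — 'located slot None' rather than the intended 'match at position 7'.
Call chain: main -> split_margin([4, 8, 3, 12, 8, 7, 5, 1], 1) (called at line 51).
First divergence: position 18 — shown 'located slot None', intended 'match at position 7'.
Intended log window:
  16: split_margin: 8 entries, threshold 1
  17: fold_scores: 8 entries, threshold 1
  18: match at position 7
  19: located slot 7
Execution walk:
  rank_cells([4, 8, 3, 12, 8, 7, 5, 1]) -> 1  [called from pick_anchor, line 26]
  merge_totals([4, 8, 3, 12, 8, 7, 5, 1], 1) -> 47  [called from pick_anchor, line 27]
  scan_readings(1, 47) -> 0  [called from pick_anchor, line 29]
  pick_anchor([4, 8, 3, 12, 8, 7, 5, 1], 1) -> 0  [called from main, line 49]
  fold_scores([4, 8, 3, 12, 8, 7, 5, 1], 1) -> None  [called from split_margin, line 40]
Log origin:
  1: logged in main at line 48
  2: logged in pick_anchor at line 25
  3: logged in rank_cells at line 6
  4-11: logged in merge_totals at line 14
  12: logged in merge_totals at line 15
  13: logged in pick_anchor at line 28
  14: logged in scan_readings at line 19
  15: logged in main at line 50
  16: logged in split_margin at line 39
  17: logged in fold_scores at line 32
  18: logged in split_margin at line 41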